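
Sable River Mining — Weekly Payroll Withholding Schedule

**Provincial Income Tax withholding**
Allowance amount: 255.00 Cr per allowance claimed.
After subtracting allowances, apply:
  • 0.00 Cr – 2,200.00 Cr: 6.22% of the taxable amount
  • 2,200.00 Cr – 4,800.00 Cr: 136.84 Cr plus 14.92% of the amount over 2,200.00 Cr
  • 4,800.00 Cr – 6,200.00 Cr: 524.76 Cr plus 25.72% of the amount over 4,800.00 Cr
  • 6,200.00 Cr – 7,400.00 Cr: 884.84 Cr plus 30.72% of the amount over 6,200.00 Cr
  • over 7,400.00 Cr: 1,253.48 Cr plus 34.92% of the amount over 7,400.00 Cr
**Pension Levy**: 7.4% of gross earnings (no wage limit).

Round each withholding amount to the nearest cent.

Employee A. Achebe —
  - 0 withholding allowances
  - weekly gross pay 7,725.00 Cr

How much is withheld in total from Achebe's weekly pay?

1,938.62 Cr

Provincial Income Tax: taxable = 7,725.00 Cr
  1,253.48 Cr + 34.92% × (7,725.00 Cr − 7,400.00 Cr) = 1,253.48 Cr + 34.92% × 325.00 Cr = 1,366.97 Cr
Pension Levy: 7.4% × 7,725.00 Cr = 571.65 Cr
Total: 1,366.97 Cr + 571.65 Cr = 1,938.62 Cr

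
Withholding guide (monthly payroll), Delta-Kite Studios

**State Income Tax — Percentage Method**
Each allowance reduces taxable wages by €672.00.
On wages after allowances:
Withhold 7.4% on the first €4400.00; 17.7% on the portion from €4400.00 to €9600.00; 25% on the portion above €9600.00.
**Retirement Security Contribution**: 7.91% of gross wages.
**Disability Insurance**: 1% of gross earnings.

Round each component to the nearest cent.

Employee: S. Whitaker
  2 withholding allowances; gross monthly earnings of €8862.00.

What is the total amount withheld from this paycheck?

State Income Tax: taxable = €8862.00 − 2×€672.00 = €7518.00
  €325.60 + 17.7% × (€7518.00 − €4400.00) = €325.60 + 17.7% × €3118.00 = €877.49
Retirement Security Contribution: 7.91% × €8862.00 = €700.98
Disability Insurance: 1% × €8862.00 = €88.62
Total: €877.49 + €700.98 + €88.62 = €1667.09

€1667.09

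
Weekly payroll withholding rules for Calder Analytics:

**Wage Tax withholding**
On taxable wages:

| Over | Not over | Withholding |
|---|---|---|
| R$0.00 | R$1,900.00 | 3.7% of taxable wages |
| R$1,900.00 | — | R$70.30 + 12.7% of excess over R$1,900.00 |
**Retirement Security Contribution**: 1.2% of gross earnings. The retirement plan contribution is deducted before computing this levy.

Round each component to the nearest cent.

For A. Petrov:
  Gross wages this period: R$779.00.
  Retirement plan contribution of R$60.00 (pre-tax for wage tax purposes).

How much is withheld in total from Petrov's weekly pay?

R$35.23

Wage Tax: taxable = R$779.00 − R$60.00 = R$719.00
  3.7% × R$719.00 = R$26.60
Retirement Security Contribution: 1.2% × R$719.00 = R$8.63
Total: R$26.60 + R$8.63 = R$35.23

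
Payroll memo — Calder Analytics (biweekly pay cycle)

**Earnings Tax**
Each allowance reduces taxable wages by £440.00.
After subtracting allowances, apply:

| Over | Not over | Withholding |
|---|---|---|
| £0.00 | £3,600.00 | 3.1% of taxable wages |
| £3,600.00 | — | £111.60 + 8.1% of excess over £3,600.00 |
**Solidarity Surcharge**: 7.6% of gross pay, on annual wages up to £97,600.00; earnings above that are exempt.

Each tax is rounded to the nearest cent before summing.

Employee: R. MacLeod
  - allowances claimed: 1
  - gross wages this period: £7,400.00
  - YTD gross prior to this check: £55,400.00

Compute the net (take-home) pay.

£6,453.84

Earnings Tax: taxable = £7,400.00 − 1×£440.00 = £6,960.00
  £111.60 + 8.1% × (£6,960.00 − £3,600.00) = £111.60 + 8.1% × £3,360.00 = £383.76
Solidarity Surcharge: 7.6% × £7,400.00 = £562.40
Total withheld: £383.76 + £562.40 = £946.16
Net pay: £7,400.00 − £946.16 = £6,453.84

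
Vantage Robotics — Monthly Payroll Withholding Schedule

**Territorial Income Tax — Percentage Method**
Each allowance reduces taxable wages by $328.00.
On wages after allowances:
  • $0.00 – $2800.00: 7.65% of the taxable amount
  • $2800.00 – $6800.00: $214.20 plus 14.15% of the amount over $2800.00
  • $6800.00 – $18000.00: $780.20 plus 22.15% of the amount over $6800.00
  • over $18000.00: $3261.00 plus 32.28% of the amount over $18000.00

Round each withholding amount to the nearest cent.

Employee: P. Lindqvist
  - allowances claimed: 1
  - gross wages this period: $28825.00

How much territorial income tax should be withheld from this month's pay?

Territorial Income Tax: taxable = $28825.00 − 1×$328.00 = $28497.00
  $3261.00 + 32.28% × ($28497.00 − $18000.00) = $3261.00 + 32.28% × $10497.00 = $6649.43

$6649.43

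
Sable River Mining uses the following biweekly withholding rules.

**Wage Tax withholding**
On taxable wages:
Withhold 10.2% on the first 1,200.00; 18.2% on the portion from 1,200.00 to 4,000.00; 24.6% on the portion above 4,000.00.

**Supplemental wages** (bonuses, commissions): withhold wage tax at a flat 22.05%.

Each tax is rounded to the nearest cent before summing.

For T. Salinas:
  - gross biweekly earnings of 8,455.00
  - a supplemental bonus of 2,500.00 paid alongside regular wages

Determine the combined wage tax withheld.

Wage Tax: taxable = 8,455.00
  632.00 + 24.6% × (8,455.00 − 4,000.00) = 632.00 + 24.6% × 4,455.00 = 1,727.93
Supplemental (22.05% flat on bonus): 22.05% × 2,500.00 = 551.25
Total wage tax: 1,727.93 + 551.25 = 2,279.18

2,279.18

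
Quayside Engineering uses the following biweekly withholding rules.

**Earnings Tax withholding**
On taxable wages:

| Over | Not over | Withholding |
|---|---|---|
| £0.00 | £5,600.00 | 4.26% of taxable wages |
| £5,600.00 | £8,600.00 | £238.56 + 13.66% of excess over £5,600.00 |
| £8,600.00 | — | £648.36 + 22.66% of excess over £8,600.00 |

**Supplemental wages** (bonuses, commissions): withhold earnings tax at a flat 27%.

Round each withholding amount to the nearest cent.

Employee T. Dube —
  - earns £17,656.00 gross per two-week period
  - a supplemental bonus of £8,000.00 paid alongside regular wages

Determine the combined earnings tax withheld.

Earnings Tax: taxable = £17,656.00
  £648.36 + 22.66% × (£17,656.00 − £8,600.00) = £648.36 + 22.66% × £9,056.00 = £2,700.45
Supplemental (27% flat on bonus): 27% × £8,000.00 = £2,160.00
Total earnings tax: £2,700.45 + £2,160.00 = £4,860.45

£4,860.45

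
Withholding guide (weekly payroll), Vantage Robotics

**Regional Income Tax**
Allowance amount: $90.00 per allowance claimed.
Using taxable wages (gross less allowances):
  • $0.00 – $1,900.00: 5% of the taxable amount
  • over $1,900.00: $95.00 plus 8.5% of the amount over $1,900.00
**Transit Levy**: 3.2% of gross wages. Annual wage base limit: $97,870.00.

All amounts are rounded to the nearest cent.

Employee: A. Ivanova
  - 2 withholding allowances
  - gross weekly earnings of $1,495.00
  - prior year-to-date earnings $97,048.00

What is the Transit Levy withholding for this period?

$26.30

Transit Levy: cap $97,870.00 − YTD $97,048.00 = $822.00 subject; 3.2% × $822.00 = $26.30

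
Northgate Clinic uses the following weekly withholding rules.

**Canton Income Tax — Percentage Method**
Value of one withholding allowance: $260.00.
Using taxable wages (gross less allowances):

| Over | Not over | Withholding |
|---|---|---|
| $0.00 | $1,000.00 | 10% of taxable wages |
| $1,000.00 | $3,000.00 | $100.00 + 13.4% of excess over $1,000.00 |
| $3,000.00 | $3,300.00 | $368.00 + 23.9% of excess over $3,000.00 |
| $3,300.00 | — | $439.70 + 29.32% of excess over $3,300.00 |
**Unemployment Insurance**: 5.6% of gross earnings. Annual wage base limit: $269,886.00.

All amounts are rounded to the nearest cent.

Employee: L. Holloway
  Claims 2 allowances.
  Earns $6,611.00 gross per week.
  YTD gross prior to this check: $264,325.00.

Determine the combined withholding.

$1,569.44

Canton Income Tax: taxable = $6,611.00 − 2×$260.00 = $6,091.00
  $439.70 + 29.32% × ($6,091.00 − $3,300.00) = $439.70 + 29.32% × $2,791.00 = $1,258.02
Unemployment Insurance: cap $269,886.00 − YTD $264,325.00 = $5,561.00 subject; 5.6% × $5,561.00 = $311.42
Total: $1,258.02 + $311.42 = $1,569.44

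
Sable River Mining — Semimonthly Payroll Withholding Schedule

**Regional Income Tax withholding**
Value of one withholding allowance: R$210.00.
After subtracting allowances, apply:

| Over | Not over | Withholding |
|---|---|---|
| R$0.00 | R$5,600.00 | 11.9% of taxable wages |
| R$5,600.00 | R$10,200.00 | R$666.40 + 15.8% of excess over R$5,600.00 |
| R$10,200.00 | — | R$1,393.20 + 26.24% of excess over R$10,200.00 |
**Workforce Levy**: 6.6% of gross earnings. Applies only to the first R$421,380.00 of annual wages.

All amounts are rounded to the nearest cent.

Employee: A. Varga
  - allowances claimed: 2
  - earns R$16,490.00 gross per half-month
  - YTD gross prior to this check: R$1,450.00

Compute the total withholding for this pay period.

R$4,021.83

Regional Income Tax: taxable = R$16,490.00 − 2×R$210.00 = R$16,070.00
  R$1,393.20 + 26.24% × (R$16,070.00 − R$10,200.00) = R$1,393.20 + 26.24% × R$5,870.00 = R$2,933.49
Workforce Levy: 6.6% × R$16,490.00 = R$1,088.34
Total: R$2,933.49 + R$1,088.34 = R$4,021.83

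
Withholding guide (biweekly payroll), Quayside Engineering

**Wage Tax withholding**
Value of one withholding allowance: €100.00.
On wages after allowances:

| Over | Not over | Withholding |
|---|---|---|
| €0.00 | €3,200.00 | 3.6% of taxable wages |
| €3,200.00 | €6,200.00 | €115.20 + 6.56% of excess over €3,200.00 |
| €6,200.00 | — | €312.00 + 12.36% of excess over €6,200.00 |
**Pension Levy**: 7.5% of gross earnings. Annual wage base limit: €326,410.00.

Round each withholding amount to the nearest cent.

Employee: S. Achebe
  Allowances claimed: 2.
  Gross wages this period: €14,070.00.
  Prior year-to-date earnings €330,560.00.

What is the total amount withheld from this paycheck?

Wage Tax: taxable = €14,070.00 − 2×€100.00 = €13,870.00
  €312.00 + 12.36% × (€13,870.00 − €6,200.00) = €312.00 + 12.36% × €7,670.00 = €1,260.01
Pension Levy: YTD €330,560.00 ≥ cap €326,410.00 → €0.00
Total: €1,260.01 + €0.00 = €1,260.01

€1,260.01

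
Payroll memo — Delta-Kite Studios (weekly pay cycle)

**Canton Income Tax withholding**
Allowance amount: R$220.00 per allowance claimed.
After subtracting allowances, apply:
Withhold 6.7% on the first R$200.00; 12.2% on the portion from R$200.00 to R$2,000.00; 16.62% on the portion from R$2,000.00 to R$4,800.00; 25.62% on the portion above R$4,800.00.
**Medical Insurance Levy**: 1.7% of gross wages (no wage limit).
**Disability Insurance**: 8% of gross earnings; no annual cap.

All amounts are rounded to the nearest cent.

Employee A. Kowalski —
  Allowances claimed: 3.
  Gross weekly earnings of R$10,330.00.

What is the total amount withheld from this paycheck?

R$2,948.06

Canton Income Tax: taxable = R$10,330.00 − 3×R$220.00 = R$9,670.00
  R$698.36 + 25.62% × (R$9,670.00 − R$4,800.00) = R$698.36 + 25.62% × R$4,870.00 = R$1,946.05
Medical Insurance Levy: 1.7% × R$10,330.00 = R$175.61
Disability Insurance: 8% × R$10,330.00 = R$826.40
Total: R$1,946.05 + R$175.61 + R$826.40 = R$2,948.06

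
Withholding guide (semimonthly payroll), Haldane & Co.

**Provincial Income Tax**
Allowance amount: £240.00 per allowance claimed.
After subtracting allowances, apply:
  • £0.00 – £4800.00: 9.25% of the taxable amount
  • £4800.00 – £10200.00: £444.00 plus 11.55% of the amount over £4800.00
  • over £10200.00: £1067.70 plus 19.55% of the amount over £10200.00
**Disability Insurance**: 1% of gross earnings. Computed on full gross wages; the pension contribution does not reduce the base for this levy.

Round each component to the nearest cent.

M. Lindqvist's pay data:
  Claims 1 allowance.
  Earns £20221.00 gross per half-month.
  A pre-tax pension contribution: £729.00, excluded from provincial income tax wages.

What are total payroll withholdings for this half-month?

Provincial Income Tax: taxable = £20221.00 − £729.00 − 1×£240.00 = £19252.00
  £1067.70 + 19.55% × (£19252.00 − £10200.00) = £1067.70 + 19.55% × £9052.00 = £2837.37
Disability Insurance: 1% × £20221.00 = £202.21
Total: £2837.37 + £202.21 = £3039.58

£3039.58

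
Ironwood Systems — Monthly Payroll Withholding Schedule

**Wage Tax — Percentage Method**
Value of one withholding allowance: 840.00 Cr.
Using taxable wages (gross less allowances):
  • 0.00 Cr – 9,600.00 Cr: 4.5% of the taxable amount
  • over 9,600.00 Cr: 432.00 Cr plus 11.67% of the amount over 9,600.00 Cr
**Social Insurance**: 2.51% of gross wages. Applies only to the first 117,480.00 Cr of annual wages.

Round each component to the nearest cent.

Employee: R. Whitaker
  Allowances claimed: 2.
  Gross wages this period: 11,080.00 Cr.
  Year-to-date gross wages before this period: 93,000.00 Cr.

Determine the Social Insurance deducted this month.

278.11 Cr

Social Insurance: 2.51% × 11,080.00 Cr = 278.11 Cr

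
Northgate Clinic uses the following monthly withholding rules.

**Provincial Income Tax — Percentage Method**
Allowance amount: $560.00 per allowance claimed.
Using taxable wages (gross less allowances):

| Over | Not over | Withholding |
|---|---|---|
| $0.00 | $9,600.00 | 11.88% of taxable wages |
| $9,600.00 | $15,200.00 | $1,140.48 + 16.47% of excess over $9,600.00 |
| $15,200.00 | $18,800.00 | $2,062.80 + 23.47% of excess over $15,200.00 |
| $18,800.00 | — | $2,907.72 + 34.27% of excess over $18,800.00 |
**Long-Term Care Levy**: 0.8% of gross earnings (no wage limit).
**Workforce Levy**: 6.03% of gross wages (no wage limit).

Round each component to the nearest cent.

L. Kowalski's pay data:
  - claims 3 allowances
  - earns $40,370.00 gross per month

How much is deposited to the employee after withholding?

$27,888.71

Provincial Income Tax: taxable = $40,370.00 − 3×$560.00 = $38,690.00
  $2,907.72 + 34.27% × ($38,690.00 − $18,800.00) = $2,907.72 + 34.27% × $19,890.00 = $9,724.02
Long-Term Care Levy: 0.8% × $40,370.00 = $322.96
Workforce Levy: 6.03% × $40,370.00 = $2,434.31
Total withheld: $9,724.02 + $322.96 + $2,434.31 = $12,481.29
Net pay: $40,370.00 − $12,481.29 = $27,888.71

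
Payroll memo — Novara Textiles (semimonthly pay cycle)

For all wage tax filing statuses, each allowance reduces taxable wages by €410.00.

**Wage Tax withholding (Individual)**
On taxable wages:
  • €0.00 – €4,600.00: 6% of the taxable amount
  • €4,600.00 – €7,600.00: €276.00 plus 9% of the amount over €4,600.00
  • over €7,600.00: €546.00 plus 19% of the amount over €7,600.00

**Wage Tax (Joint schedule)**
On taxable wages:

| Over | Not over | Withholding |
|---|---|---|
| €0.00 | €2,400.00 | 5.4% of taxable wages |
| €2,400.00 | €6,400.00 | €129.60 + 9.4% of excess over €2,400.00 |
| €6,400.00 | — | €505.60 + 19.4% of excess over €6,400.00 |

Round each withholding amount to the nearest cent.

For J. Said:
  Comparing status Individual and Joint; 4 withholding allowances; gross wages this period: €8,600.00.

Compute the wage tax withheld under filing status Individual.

Wage Tax (Individual): taxable = €8,600.00 − 4×€410.00 = €6,960.00
  €276.00 + 9% × (€6,960.00 − €4,600.00) = €276.00 + 9% × €2,360.00 = €488.40

€488.40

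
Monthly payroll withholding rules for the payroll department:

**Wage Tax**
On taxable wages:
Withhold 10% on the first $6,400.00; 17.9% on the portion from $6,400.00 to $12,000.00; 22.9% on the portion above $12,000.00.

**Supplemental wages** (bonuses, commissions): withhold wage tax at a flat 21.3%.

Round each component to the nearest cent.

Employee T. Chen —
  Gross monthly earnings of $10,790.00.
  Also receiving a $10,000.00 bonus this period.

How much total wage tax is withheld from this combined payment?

Wage Tax: taxable = $10,790.00
  $640.00 + 17.9% × ($10,790.00 − $6,400.00) = $640.00 + 17.9% × $4,390.00 = $1,425.81
Supplemental (21.3% flat on bonus): 21.3% × $10,000.00 = $2,130.00
Total wage tax: $1,425.81 + $2,130.00 = $3,555.81

$3,555.81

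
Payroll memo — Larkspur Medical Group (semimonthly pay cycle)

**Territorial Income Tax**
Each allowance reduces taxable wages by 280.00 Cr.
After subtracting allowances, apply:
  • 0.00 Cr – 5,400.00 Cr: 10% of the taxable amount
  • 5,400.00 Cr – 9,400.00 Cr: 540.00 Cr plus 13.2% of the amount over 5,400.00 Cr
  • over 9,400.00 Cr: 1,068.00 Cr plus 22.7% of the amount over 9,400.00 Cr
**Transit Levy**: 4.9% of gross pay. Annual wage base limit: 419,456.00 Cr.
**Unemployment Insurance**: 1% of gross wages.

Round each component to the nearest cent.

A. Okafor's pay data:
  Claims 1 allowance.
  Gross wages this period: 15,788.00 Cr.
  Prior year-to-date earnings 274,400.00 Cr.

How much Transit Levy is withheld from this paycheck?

773.61 Cr

Transit Levy: 4.9% × 15,788.00 Cr = 773.61 Cr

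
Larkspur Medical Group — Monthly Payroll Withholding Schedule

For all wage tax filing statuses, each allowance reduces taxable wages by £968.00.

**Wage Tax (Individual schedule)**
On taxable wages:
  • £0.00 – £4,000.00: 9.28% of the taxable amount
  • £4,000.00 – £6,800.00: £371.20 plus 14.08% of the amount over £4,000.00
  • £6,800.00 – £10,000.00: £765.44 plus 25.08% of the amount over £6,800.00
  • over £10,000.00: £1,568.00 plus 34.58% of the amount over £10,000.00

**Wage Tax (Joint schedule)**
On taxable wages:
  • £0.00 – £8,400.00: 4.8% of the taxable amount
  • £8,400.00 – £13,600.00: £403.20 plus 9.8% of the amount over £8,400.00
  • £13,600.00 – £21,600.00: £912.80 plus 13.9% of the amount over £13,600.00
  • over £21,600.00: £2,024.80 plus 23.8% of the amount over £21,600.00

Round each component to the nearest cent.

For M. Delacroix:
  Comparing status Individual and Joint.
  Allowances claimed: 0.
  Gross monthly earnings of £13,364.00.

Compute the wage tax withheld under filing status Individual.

£2,731.27

Wage Tax (Individual): taxable = £13,364.00
  £1,568.00 + 34.58% × (£13,364.00 − £10,000.00) = £1,568.00 + 34.58% × £3,364.00 = £2,731.27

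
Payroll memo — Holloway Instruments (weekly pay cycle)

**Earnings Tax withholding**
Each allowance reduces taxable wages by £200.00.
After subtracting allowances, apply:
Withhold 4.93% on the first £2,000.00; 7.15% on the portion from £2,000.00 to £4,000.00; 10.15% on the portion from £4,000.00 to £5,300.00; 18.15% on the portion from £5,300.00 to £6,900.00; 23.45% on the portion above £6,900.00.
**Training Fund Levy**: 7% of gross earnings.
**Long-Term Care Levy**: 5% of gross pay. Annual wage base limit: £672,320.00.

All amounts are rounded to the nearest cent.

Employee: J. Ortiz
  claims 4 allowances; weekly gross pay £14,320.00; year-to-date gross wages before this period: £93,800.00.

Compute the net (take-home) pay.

Earnings Tax: taxable = £14,320.00 − 4×£200.00 = £13,520.00
  £663.95 + 23.45% × (£13,520.00 − £6,900.00) = £663.95 + 23.45% × £6,620.00 = £2,216.34
Training Fund Levy: 7% × £14,320.00 = £1,002.40
Long-Term Care Levy: 5% × £14,320.00 = £716.00
Total withheld: £2,216.34 + £1,002.40 + £716.00 = £3,934.74
Net pay: £14,320.00 − £3,934.74 = £10,385.26

£10,385.26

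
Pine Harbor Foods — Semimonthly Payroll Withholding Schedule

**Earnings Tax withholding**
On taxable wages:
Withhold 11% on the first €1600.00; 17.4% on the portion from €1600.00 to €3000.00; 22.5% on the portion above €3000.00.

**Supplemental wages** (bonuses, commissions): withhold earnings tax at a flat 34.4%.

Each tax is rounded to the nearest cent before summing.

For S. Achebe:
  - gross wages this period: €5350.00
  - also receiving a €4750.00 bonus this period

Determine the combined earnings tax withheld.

Earnings Tax: taxable = €5350.00
  €419.60 + 22.5% × (€5350.00 − €3000.00) = €419.60 + 22.5% × €2350.00 = €948.35
Supplemental (34.4% flat on bonus): 34.4% × €4750.00 = €1634.00
Total earnings tax: €948.35 + €1634.00 = €2582.35

€2582.35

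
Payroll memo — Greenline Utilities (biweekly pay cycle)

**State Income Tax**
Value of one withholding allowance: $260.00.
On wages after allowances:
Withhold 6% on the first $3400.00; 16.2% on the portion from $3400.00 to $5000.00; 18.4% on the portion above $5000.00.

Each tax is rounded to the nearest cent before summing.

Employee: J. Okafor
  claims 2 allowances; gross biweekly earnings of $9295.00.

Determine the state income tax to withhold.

State Income Tax: taxable = $9295.00 − 2×$260.00 = $8775.00
  $463.20 + 18.4% × ($8775.00 − $5000.00) = $463.20 + 18.4% × $3775.00 = $1157.80

$1157.80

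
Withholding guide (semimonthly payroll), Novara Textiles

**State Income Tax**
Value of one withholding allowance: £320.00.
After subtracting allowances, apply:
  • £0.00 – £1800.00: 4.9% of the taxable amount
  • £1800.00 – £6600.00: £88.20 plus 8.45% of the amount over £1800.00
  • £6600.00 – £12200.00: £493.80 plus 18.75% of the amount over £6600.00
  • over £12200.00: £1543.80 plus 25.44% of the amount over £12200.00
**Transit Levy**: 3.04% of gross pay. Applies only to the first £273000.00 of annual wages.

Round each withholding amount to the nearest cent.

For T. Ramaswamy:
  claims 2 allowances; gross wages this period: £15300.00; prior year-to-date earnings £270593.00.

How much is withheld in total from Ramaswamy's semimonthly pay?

£2242.79

State Income Tax: taxable = £15300.00 − 2×£320.00 = £14660.00
  £1543.80 + 25.44% × (£14660.00 − £12200.00) = £1543.80 + 25.44% × £2460.00 = £2169.62
Transit Levy: cap £273000.00 − YTD £270593.00 = £2407.00 subject; 3.04% × £2407.00 = £73.17
Total: £2169.62 + £73.17 = £2242.79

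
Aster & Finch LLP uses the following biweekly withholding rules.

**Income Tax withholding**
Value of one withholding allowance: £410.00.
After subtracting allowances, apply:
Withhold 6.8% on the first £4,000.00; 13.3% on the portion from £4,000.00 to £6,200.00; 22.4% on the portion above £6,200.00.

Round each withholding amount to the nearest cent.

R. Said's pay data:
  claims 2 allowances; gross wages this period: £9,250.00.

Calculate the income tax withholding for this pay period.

Income Tax: taxable = £9,250.00 − 2×£410.00 = £8,430.00
  £564.60 + 22.4% × (£8,430.00 − £6,200.00) = £564.60 + 22.4% × £2,230.00 = £1,064.12

£1,064.12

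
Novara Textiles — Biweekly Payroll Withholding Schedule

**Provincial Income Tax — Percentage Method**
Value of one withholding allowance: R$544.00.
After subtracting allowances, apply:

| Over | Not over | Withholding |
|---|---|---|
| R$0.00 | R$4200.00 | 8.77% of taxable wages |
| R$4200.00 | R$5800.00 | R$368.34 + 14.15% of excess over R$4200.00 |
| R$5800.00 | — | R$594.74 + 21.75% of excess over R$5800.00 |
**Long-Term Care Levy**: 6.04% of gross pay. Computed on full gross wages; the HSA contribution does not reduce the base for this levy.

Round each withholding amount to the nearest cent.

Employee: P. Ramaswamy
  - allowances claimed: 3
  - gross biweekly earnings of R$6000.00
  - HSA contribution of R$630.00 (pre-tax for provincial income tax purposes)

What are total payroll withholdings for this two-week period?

R$690.22

Provincial Income Tax: taxable = R$6000.00 − R$630.00 − 3×R$544.00 = R$3738.00
  8.77% × R$3738.00 = R$327.82
Long-Term Care Levy: 6.04% × R$6000.00 = R$362.40
Total: R$327.82 + R$362.40 = R$690.22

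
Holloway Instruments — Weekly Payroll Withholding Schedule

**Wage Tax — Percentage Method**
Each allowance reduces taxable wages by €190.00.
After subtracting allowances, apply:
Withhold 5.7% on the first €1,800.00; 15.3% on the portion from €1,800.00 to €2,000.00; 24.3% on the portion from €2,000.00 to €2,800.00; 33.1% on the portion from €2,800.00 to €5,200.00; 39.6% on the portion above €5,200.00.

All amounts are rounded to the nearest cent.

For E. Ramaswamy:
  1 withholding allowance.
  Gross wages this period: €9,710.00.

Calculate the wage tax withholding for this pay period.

Wage Tax: taxable = €9,710.00 − 1×€190.00 = €9,520.00
  €1,122.00 + 39.6% × (€9,520.00 − €5,200.00) = €1,122.00 + 39.6% × €4,320.00 = €2,832.72

€2,832.72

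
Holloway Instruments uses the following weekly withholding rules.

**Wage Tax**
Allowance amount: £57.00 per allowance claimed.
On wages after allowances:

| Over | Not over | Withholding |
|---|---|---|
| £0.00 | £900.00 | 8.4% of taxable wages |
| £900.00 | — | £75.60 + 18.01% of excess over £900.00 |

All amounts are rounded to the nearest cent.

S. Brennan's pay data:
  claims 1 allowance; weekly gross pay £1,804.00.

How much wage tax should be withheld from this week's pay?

£228.14

Wage Tax: taxable = £1,804.00 − 1×£57.00 = £1,747.00
  £75.60 + 18.01% × (£1,747.00 − £900.00) = £75.60 + 18.01% × £847.00 = £228.14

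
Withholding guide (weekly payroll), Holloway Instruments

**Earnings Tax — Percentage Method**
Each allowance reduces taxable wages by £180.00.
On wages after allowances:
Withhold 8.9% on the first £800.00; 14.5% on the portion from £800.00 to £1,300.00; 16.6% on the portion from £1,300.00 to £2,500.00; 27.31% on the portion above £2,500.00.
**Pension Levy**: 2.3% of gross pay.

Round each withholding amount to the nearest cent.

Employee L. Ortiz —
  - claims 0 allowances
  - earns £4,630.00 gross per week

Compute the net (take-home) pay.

Earnings Tax: taxable = £4,630.00
  £342.90 + 27.31% × (£4,630.00 − £2,500.00) = £342.90 + 27.31% × £2,130.00 = £924.60
Pension Levy: 2.3% × £4,630.00 = £106.49
Total withheld: £924.60 + £106.49 = £1,031.09
Net pay: £4,630.00 − £1,031.09 = £3,598.91

£3,598.91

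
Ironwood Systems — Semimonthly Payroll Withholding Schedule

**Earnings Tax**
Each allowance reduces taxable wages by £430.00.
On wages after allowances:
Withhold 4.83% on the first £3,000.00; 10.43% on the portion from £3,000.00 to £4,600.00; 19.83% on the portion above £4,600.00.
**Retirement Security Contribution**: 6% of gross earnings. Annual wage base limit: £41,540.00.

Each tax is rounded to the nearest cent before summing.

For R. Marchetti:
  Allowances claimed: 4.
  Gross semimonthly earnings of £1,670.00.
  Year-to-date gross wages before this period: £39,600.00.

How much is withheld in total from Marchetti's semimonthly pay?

£100.20

Earnings Tax: taxable = £1,670.00 − 4×£430.00 = £-50.00
  Taxable ≤ 0 → £0.00
Retirement Security Contribution: 6% × £1,670.00 = £100.20
Total: £0.00 + £100.20 = £100.20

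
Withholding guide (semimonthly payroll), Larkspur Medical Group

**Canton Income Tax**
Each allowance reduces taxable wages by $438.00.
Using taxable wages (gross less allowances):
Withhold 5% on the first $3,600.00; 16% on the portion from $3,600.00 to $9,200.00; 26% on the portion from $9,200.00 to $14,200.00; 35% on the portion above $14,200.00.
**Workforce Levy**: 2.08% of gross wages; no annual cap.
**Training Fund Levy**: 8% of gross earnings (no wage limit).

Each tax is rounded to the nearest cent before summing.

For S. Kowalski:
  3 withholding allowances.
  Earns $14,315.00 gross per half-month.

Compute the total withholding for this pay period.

Canton Income Tax: taxable = $14,315.00 − 3×$438.00 = $13,001.00
  $1,076.00 + 26% × ($13,001.00 − $9,200.00) = $1,076.00 + 26% × $3,801.00 = $2,064.26
Workforce Levy: 2.08% × $14,315.00 = $297.75
Training Fund Levy: 8% × $14,315.00 = $1,145.20
Total: $2,064.26 + $297.75 + $1,145.20 = $3,507.21

$3,507.21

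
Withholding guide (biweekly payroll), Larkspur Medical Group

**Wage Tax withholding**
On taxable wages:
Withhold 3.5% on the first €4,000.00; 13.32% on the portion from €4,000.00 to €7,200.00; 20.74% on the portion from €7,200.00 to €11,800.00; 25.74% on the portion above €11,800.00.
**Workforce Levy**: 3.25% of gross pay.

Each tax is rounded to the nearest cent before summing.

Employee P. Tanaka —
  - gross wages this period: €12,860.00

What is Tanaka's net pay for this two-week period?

€10,648.93

Wage Tax: taxable = €12,860.00
  €1,520.28 + 25.74% × (€12,860.00 − €11,800.00) = €1,520.28 + 25.74% × €1,060.00 = €1,793.12
Workforce Levy: 3.25% × €12,860.00 = €417.95
Total withheld: €1,793.12 + €417.95 = €2,211.07
Net pay: €12,860.00 − €2,211.07 = €10,648.93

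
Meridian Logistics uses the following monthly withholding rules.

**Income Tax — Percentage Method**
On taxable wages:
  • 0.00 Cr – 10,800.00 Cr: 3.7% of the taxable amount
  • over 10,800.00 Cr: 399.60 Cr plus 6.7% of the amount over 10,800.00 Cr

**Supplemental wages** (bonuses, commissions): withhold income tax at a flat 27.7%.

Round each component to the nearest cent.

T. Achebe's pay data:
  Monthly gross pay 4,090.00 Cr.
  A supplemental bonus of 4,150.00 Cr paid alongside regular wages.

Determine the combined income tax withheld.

1,300.88 Cr

Income Tax: taxable = 4,090.00 Cr
  3.7% × 4,090.00 Cr = 151.33 Cr
Supplemental (27.7% flat on bonus): 27.7% × 4,150.00 Cr = 1,149.55 Cr
Total income tax: 151.33 Cr + 1,149.55 Cr = 1,300.88 Cr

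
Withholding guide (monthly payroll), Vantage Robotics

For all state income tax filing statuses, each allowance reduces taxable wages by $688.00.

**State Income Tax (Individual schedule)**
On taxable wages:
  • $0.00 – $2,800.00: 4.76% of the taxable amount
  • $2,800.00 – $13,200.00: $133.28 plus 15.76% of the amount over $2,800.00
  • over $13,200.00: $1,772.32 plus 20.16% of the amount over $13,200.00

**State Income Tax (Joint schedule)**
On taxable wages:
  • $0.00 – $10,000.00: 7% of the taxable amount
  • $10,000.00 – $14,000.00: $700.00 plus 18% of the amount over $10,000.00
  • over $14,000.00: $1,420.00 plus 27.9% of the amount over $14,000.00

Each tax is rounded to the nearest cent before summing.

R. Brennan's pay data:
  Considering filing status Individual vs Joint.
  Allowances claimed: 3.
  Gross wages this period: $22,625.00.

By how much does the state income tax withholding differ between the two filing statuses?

$5.78

State Income Tax (Individual): taxable = $22,625.00 − 3×$688.00 = $20,561.00
  $1,772.32 + 20.16% × ($20,561.00 − $13,200.00) = $1,772.32 + 20.16% × $7,361.00 = $3,256.30
State Income Tax (Joint): taxable = $22,625.00 − 3×$688.00 = $20,561.00
  $1,420.00 + 27.9% × ($20,561.00 − $14,000.00) = $1,420.00 + 27.9% × $6,561.00 = $3,250.52
Difference: |$3,256.30 − $3,250.52| = $5.78 (higher under Individual)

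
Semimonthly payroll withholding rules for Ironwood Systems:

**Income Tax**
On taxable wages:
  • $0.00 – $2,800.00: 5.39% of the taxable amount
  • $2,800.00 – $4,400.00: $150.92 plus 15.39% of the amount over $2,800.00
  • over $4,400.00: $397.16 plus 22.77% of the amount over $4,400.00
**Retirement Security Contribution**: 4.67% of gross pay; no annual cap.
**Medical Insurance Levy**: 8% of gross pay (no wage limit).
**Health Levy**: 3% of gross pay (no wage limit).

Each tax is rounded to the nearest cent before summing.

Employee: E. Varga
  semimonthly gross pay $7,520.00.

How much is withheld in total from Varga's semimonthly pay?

$2,285.96

Income Tax: taxable = $7,520.00
  $397.16 + 22.77% × ($7,520.00 − $4,400.00) = $397.16 + 22.77% × $3,120.00 = $1,107.58
Retirement Security Contribution: 4.67% × $7,520.00 = $351.18
Medical Insurance Levy: 8% × $7,520.00 = $601.60
Health Levy: 3% × $7,520.00 = $225.60
Total: $1,107.58 + $351.18 + $601.60 + $225.60 = $2,285.96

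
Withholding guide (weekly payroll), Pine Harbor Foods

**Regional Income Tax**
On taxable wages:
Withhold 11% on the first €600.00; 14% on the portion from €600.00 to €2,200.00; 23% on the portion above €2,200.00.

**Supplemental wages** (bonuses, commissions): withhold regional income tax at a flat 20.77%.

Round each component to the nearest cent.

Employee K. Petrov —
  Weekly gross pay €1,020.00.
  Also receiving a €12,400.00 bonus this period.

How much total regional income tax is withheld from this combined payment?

€2,700.28

Regional Income Tax: taxable = €1,020.00
  €66.00 + 14% × (€1,020.00 − €600.00) = €66.00 + 14% × €420.00 = €124.80
Supplemental (20.77% flat on bonus): 20.77% × €12,400.00 = €2,575.48
Total regional income tax: €124.80 + €2,575.48 = €2,700.28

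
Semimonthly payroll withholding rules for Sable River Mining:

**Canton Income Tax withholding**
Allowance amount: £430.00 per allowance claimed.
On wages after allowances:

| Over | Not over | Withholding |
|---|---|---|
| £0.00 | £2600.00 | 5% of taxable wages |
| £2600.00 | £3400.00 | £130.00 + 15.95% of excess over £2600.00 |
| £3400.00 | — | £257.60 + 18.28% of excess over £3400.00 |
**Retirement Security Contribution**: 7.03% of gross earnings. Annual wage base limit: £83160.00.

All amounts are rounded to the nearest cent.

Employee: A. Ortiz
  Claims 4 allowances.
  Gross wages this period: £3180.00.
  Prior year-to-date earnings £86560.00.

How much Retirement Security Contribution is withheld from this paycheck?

£0.00

Retirement Security Contribution: YTD £86560.00 ≥ cap £83160.00 → £0.00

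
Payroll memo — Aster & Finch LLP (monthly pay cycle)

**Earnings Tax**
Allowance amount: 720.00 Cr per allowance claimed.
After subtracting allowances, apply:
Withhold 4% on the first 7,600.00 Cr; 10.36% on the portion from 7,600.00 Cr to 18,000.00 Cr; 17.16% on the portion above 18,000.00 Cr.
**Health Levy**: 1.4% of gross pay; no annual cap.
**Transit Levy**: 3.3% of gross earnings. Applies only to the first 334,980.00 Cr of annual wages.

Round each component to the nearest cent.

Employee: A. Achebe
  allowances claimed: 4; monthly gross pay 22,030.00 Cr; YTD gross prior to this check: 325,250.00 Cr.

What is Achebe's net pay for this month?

19,821.71 Cr

Earnings Tax: taxable = 22,030.00 Cr − 4×720.00 Cr = 19,150.00 Cr
  1,381.44 Cr + 17.16% × (19,150.00 Cr − 18,000.00 Cr) = 1,381.44 Cr + 17.16% × 1,150.00 Cr = 1,578.78 Cr
Health Levy: 1.4% × 22,030.00 Cr = 308.42 Cr
Transit Levy: cap 334,980.00 Cr − YTD 325,250.00 Cr = 9,730.00 Cr subject; 3.3% × 9,730.00 Cr = 321.09 Cr
Total withheld: 1,578.78 Cr + 308.42 Cr + 321.09 Cr = 2,208.29 Cr
Net pay: 22,030.00 Cr − 2,208.29 Cr = 19,821.71 Cr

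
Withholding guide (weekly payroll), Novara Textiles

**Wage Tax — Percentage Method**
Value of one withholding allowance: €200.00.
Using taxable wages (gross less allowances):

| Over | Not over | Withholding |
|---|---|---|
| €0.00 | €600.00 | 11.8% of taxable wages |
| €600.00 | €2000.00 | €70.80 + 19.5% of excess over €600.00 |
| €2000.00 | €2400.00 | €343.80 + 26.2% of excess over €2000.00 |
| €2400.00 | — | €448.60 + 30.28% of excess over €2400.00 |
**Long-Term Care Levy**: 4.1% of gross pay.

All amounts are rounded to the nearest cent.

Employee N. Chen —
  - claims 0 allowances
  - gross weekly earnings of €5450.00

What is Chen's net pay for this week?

Wage Tax: taxable = €5450.00
  €448.60 + 30.28% × (€5450.00 − €2400.00) = €448.60 + 30.28% × €3050.00 = €1372.14
Long-Term Care Levy: 4.1% × €5450.00 = €223.45
Total withheld: €1372.14 + €223.45 = €1595.59
Net pay: €5450.00 − €1595.59 = €3854.41

€3854.41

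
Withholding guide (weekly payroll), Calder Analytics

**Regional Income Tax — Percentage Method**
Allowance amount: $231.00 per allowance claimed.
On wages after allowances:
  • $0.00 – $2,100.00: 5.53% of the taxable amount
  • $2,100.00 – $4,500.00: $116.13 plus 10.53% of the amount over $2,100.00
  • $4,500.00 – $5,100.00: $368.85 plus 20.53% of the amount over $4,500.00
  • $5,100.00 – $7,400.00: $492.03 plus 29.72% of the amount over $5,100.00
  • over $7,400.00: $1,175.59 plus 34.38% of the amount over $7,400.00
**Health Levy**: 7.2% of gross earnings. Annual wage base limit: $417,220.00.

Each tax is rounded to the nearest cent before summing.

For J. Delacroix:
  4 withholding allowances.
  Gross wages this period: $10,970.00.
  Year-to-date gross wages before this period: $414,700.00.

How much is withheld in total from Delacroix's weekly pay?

Regional Income Tax: taxable = $10,970.00 − 4×$231.00 = $10,046.00
  $1,175.59 + 34.38% × ($10,046.00 − $7,400.00) = $1,175.59 + 34.38% × $2,646.00 = $2,085.28
Health Levy: cap $417,220.00 − YTD $414,700.00 = $2,520.00 subject; 7.2% × $2,520.00 = $181.44
Total: $2,085.28 + $181.44 = $2,266.72

$2,266.72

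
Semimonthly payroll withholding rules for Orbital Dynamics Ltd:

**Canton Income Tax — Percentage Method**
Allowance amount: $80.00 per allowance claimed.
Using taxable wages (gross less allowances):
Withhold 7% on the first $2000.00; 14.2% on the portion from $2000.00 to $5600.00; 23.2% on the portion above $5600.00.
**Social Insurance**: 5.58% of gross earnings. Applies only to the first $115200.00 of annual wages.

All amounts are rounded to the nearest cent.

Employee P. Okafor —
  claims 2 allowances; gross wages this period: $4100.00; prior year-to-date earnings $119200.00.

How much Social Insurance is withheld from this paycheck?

Social Insurance: YTD $119200.00 ≥ cap $115200.00 → $0.00

$0.00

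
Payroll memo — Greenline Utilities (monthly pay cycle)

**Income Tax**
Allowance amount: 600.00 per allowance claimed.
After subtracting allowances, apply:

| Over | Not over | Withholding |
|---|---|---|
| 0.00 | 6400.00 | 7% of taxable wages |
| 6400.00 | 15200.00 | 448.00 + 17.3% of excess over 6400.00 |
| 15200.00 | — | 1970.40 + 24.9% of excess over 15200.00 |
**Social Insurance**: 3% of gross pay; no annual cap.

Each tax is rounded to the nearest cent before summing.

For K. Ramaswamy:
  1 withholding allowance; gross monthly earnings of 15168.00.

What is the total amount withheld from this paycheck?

Income Tax: taxable = 15168.00 − 1×600.00 = 14568.00
  448.00 + 17.3% × (14568.00 − 6400.00) = 448.00 + 17.3% × 8168.00 = 1861.06
Social Insurance: 3% × 15168.00 = 455.04
Total: 1861.06 + 455.04 = 2316.10

2316.10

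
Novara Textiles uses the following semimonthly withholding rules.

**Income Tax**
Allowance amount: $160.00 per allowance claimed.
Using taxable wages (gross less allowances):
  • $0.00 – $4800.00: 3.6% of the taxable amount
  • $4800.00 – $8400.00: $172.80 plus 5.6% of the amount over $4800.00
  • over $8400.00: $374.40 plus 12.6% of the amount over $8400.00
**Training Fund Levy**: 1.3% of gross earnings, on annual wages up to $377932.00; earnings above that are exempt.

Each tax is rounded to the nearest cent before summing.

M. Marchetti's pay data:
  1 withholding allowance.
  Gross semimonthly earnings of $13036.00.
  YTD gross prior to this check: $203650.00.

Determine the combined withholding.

$1107.85

Income Tax: taxable = $13036.00 − 1×$160.00 = $12876.00
  $374.40 + 12.6% × ($12876.00 − $8400.00) = $374.40 + 12.6% × $4476.00 = $938.38
Training Fund Levy: 1.3% × $13036.00 = $169.47
Total: $938.38 + $169.47 = $1107.85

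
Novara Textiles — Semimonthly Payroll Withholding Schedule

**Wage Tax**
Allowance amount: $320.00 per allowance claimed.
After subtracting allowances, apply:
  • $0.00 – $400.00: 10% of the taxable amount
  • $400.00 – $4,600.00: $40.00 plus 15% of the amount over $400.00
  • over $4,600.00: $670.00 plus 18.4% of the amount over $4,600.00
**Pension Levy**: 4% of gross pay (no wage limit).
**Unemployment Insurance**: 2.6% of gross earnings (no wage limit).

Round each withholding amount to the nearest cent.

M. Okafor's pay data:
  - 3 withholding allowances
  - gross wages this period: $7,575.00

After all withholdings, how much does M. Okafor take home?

$6,034.29

Wage Tax: taxable = $7,575.00 − 3×$320.00 = $6,615.00
  $670.00 + 18.4% × ($6,615.00 − $4,600.00) = $670.00 + 18.4% × $2,015.00 = $1,040.76
Pension Levy: 4% × $7,575.00 = $303.00
Unemployment Insurance: 2.6% × $7,575.00 = $196.95
Total withheld: $1,040.76 + $303.00 + $196.95 = $1,540.71
Net pay: $7,575.00 − $1,540.71 = $6,034.29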